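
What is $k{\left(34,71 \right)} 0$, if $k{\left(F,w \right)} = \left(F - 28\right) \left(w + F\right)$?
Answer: $0$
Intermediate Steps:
$k{\left(F,w \right)} = \left(-28 + F\right) \left(F + w\right)$
$k{\left(34,71 \right)} 0 = \left(34^{2} - 952 - 1988 + 34 \cdot 71\right) 0 = \left(1156 - 952 - 1988 + 2414\right) 0 = 630 \cdot 0 = 0$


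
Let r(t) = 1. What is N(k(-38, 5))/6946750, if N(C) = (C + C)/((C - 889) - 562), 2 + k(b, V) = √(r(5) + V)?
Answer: 116/293319988805 - 1451*√6/7332999720125 ≈ -8.9214e-11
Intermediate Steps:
k(b, V) = -2 + √(1 + V)
N(C) = 2*C/(-1451 + C) (N(C) = (2*C)/((-889 + C) - 562) = (2*C)/(-1451 + C) = 2*C/(-1451 + C))
N(k(-38, 5))/6946750 = (2*(-2 + √(1 + 5))/(-1451 + (-2 + √(1 + 5))))/6946750 = (2*(-2 + √6)/(-1451 + (-2 + √6)))*(1/6946750) = (2*(-2 + √6)/(-1453 + √6))*(1/6946750) = (-2 + √6)/(3473375*(-1453 + √6))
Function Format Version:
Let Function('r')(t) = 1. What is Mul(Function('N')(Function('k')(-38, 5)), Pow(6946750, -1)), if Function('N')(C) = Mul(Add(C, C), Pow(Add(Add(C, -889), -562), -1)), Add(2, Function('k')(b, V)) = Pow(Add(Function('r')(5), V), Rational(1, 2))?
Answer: Add(Rational(116, 293319988805), Mul(Rational(-1451, 7332999720125), Pow(6, Rational(1, 2)))) ≈ -8.9214e-11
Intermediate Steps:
Function('k')(b, V) = Add(-2, Pow(Add(1, V), Rational(1, 2)))
Function('N')(C) = Mul(2, C, Pow(Add(-1451, C), -1)) (Function('N')(C) = Mul(Mul(2, C), Pow(Add(Add(-889, C), -562), -1)) = Mul(Mul(2, C), Pow(Add(-1451, C), -1)) = Mul(2, C, Pow(Add(-1451, C), -1)))
Mul(Function('N')(Function('k')(-38, 5)), Pow(6946750, -1)) = Mul(Mul(2, Add(-2, Pow(Add(1, 5), Rational(1, 2))), Pow(Add(-1451, Add(-2, Pow(Add(1, 5), Rational(1, 2)))), -1)), Pow(6946750, -1)) = Mul(Mul(2, Add(-2, Pow(6, Rational(1, 2))), Pow(Add(-1451, Add(-2, Pow(6, Rational(1, 2)))), -1)), Rational(1, 6946750)) = Mul(Mul(2, Add(-2, Pow(6, Rational(1, 2))), Pow(Add(-1453, Pow(6, Rational(1, 2))), -1)), Rational(1, 6946750)) = Mul(Mul(2, Pow(Add(-1453, Pow(6, Rational(1, 2))), -1), Add(-2, Pow(6, Rational(1, 2)))), Rational(1, 6946750)) = Mul(Rational(1, 3473375), Pow(Add(-1453, Pow(6, Rational(1, 2))), -1), Add(-2, Pow(6, Rational(1, 2))))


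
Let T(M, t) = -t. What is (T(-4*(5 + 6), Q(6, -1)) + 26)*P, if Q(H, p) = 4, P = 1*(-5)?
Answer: -110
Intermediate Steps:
P = -5
(T(-4*(5 + 6), Q(6, -1)) + 26)*P = (-1*4 + 26)*(-5) = (-4 + 26)*(-5) = 22*(-5) = -110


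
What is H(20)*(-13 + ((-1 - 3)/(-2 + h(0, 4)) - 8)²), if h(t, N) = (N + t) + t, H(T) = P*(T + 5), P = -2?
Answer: -4350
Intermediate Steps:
H(T) = -10 - 2*T (H(T) = -2*(T + 5) = -2*(5 + T) = -10 - 2*T)
h(t, N) = N + 2*t
H(20)*(-13 + ((-1 - 3)/(-2 + h(0, 4)) - 8)²) = (-10 - 2*20)*(-13 + ((-1 - 3)/(-2 + (4 + 2*0)) - 8)²) = (-10 - 40)*(-13 + (-4/(-2 + (4 + 0)) - 8)²) = -50*(-13 + (-4/(-2 + 4) - 8)²) = -50*(-13 + (-4/2 - 8)²) = -50*(-13 + (-4*½ - 8)²) = -50*(-13 + (-2 - 8)²) = -50*(-13 + (-10)²) = -50*(-13 + 100) = -50*87 = -4350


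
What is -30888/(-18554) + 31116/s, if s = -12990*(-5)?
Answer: 215291822/100423525 ≈ 2.1438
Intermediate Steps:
s = 64950
-30888/(-18554) + 31116/s = -30888/(-18554) + 31116/64950 = -30888*(-1/18554) + 31116*(1/64950) = 15444/9277 + 5186/10825 = 215291822/100423525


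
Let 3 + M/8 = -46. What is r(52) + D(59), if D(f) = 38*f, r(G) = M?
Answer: 1850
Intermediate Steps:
M = -392 (M = -24 + 8*(-46) = -24 - 368 = -392)
r(G) = -392
r(52) + D(59) = -392 + 38*59 = -392 + 2242 = 1850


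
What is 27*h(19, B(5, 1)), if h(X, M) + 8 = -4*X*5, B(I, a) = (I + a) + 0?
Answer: -10476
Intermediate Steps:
B(I, a) = I + a
h(X, M) = -8 - 20*X (h(X, M) = -8 - 4*X*5 = -8 - 20*X)
27*h(19, B(5, 1)) = 27*(-8 - 20*19) = 27*(-8 - 380) = 27*(-388) = -10476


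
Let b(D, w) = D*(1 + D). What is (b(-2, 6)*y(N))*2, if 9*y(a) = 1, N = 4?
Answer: 4/9 ≈ 0.44444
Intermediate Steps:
y(a) = ⅑ (y(a) = (⅑)*1 = ⅑)
(b(-2, 6)*y(N))*2 = (-2*(1 - 2)*(⅑))*2 = (-2*(-1)*(⅑))*2 = (2*(⅑))*2 = (2/9)*2 = 4/9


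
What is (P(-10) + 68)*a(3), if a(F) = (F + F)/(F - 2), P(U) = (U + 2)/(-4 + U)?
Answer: 2880/7 ≈ 411.43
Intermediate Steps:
P(U) = (2 + U)/(-4 + U)
a(F) = 2*F/(-2 + F) (a(F) = (2*F)/(-2 + F) = 2*F/(-2 + F))
(P(-10) + 68)*a(3) = ((2 - 10)/(-4 - 10) + 68)*(2*3/(-2 + 3)) = (-8/(-14) + 68)*(2*3/1) = (-1/14*(-8) + 68)*(2*3*1) = (4/7 + 68)*6 = (480/7)*6 = 2880/7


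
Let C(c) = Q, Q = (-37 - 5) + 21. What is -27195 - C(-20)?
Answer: -27174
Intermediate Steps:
Q = -21 (Q = -42 + 21 = -21)
C(c) = -21
-27195 - C(-20) = -27195 - 1*(-21) = -27195 + 21 = -27174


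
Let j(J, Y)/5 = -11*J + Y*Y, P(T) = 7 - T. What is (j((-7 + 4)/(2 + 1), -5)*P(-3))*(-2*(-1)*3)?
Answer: 10800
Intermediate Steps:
j(J, Y) = -55*J + 5*Y**2 (j(J, Y) = 5*(-11*J + Y*Y) = 5*(-11*J + Y**2) = 5*(Y**2 - 11*J) = -55*J + 5*Y**2)
(j((-7 + 4)/(2 + 1), -5)*P(-3))*(-2*(-1)*3) = ((-55*(-7 + 4)/(2 + 1) + 5*(-5)**2)*(7 - 1*(-3)))*(-2*(-1)*3) = ((-(-165)/3 + 5*25)*(7 + 3))*(2*3) = ((-(-165)/3 + 125)*10)*6 = ((-55*(-1) + 125)*10)*6 = ((55 + 125)*10)*6 = (180*10)*6 = 1800*6 = 10800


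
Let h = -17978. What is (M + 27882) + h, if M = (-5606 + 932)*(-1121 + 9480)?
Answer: -39060062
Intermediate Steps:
M = -39069966 (M = -4674*8359 = -39069966)
(M + 27882) + h = (-39069966 + 27882) - 17978 = -39042084 - 17978 = -39060062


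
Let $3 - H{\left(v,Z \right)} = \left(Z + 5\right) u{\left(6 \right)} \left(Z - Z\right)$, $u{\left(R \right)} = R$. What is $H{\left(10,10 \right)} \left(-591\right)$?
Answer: $-1773$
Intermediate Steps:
$H{\left(v,Z \right)} = 3$ ($H{\left(v,Z \right)} = 3 - \left(Z + 5\right) 6 \left(Z - Z\right) = 3 - \left(5 + Z\right) 6 \cdot 0 = 3 - \left(30 + 6 Z\right) 0 = 3 - 0 = 3 + 0 = 3$)
$H{\left(10,10 \right)} \left(-591\right) = 3 \left(-591\right) = -1773$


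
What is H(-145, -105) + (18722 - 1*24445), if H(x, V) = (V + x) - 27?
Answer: -6000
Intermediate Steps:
H(x, V) = -27 + V + x
H(-145, -105) + (18722 - 1*24445) = (-27 - 105 - 145) + (18722 - 1*24445) = -277 + (18722 - 24445) = -277 - 5723 = -6000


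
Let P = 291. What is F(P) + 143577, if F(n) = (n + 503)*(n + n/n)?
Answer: 375425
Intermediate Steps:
F(n) = (1 + n)*(503 + n) (F(n) = (503 + n)*(n + 1) = (503 + n)*(1 + n) = (1 + n)*(503 + n))
F(P) + 143577 = (503 + 291² + 504*291) + 143577 = (503 + 84681 + 146664) + 143577 = 231848 + 143577 = 375425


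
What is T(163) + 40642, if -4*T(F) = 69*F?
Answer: 151321/4 ≈ 37830.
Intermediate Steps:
T(F) = -69*F/4
T(163) + 40642 = -69/4*163 + 40642 = -11247/4 + 40642 = 151321/4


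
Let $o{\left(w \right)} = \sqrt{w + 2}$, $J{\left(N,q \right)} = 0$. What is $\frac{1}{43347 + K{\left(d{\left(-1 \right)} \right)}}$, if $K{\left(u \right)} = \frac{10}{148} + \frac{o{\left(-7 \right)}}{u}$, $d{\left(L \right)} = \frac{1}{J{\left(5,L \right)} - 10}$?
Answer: $\frac{237368542}{10289232966489} + \frac{54760 i \sqrt{5}}{10289232966489} \approx 2.307 \cdot 10^{-5} + 1.1901 \cdot 10^{-8} i$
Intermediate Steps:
$d{\left(L \right)} = - \frac{1}{10}$ ($d{\left(L \right)} = \frac{1}{0 - 10} = \frac{1}{-10} = - \frac{1}{10}$)
$o{\left(w \right)} = \sqrt{2 + w}$
$K{\left(u \right)} = \frac{5}{74} + \frac{i \sqrt{5}}{u}$ ($K{\left(u \right)} = \frac{10}{148} + \frac{\sqrt{2 - 7}}{u} = 10 \cdot \frac{1}{148} + \frac{\sqrt{-5}}{u} = \frac{5}{74} + \frac{i \sqrt{5}}{u}$)
$\frac{1}{43347 + K{\left(d{\left(-1 \right)} \right)}} = \frac{1}{43347 + \left(\frac{5}{74} + \frac{i \sqrt{5}}{- \frac{1}{10}}\right)} = \frac{1}{43347 + \left(\frac{5}{74} + i \sqrt{5} \left(-10\right)\right)} = \frac{1}{43347 + \left(\frac{5}{74} - 10 i \sqrt{5}\right)} = \frac{1}{\frac{3207683}{74} - 10 i \sqrt{5}}$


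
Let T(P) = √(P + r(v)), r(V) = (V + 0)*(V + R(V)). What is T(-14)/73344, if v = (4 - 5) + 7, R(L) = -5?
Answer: I*√2/36672 ≈ 3.8564e-5*I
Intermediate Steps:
v = 6 (v = -1 + 7 = 6)
r(V) = V*(-5 + V) (r(V) = (V + 0)*(V - 5) = V*(-5 + V))
T(P) = √(6 + P) (T(P) = √(P + 6*(-5 + 6)) = √(P + 6*1) = √(P + 6) = √(6 + P))
T(-14)/73344 = √(6 - 14)/73344 = √(-8)*(1/73344) = (2*I*√2)*(1/73344) = I*√2/36672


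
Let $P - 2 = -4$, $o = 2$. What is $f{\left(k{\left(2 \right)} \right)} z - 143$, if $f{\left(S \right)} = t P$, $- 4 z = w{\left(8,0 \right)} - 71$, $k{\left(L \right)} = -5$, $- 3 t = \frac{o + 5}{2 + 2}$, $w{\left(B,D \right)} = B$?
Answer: $- \frac{997}{8} \approx -124.63$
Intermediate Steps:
$t = - \frac{7}{12}$ ($t = - \frac{\left(2 + 5\right) \frac{1}{2 + 2}}{3} = - \frac{7 \cdot \frac{1}{4}}{3} = \left(- \frac{1}{3}\right) \frac{7}{4} = - \frac{7}{12} \approx -0.58333$)
$P = -2$ ($P = 2 - 4 = -2$)
$z = \frac{63}{4}$ ($z = - \frac{8 - 71}{4} = \left(- \frac{1}{4}\right) \left(-63\right) = \frac{63}{4} \approx 15.75$)
$f{\left(S \right)} = \frac{7}{6}$ ($f{\left(S \right)} = \left(- \frac{7}{12}\right) \left(-2\right) = \frac{7}{6}$)
$f{\left(k{\left(2 \right)} \right)} z - 143 = \frac{7}{6} \cdot \frac{63}{4} - 143 = \frac{147}{8} - 143 = - \frac{997}{8}$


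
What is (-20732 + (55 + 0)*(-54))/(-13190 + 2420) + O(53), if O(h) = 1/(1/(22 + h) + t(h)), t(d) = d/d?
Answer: 1304551/409260 ≈ 3.1876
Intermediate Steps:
t(d) = 1
O(h) = 1/(1 + 1/(22 + h)) (O(h) = 1/(1/(22 + h) + 1) = 1/(1 + 1/(22 + h)))
(-20732 + (55 + 0)*(-54))/(-13190 + 2420) + O(53) = (-20732 + (55 + 0)*(-54))/(-13190 + 2420) + (22 + 53)/(23 + 53) = (-20732 + 55*(-54))/(-10770) + 75/76 = (-20732 - 2970)*(-1/10770) + (1/76)*75 = -23702*(-1/10770) + 75/76 = 11851/5385 + 75/76 = 1304551/409260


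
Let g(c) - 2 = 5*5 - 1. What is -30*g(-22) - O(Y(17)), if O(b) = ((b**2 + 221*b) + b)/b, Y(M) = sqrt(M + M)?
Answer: -1002 - sqrt(34) ≈ -1007.8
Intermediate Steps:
g(c) = 26 (g(c) = 2 + (5*5 - 1) = 2 + (25 - 1) = 2 + 24 = 26)
Y(M) = sqrt(2)*sqrt(M) (Y(M) = sqrt(2*M) = sqrt(2)*sqrt(M))
O(b) = (b**2 + 222*b)/b
-30*g(-22) - O(Y(17)) = -30*26 - (222 + sqrt(2)*sqrt(17)) = -780 - (222 + sqrt(34)) = -780 + (-222 - sqrt(34)) = -1002 - sqrt(34)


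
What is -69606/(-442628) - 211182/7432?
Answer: -11619719313/411201412 ≈ -28.258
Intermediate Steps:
-69606/(-442628) - 211182/7432 = -69606*(-1/442628) - 211182*1/7432 = 34803/221314 - 105591/3716 = -11619719313/411201412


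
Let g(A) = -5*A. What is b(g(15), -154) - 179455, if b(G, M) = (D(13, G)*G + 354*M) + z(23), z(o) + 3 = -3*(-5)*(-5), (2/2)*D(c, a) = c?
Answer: -235024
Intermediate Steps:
D(c, a) = c
z(o) = -78 (z(o) = -3 - 3*(-5)*(-5) = -3 + 15*(-5) = -3 - 75 = -78)
b(G, M) = -78 + 13*G + 354*M (b(G, M) = (13*G + 354*M) - 78 = -78 + 13*G + 354*M)
b(g(15), -154) - 179455 = (-78 + 13*(-5*15) + 354*(-154)) - 179455 = (-78 + 13*(-75) - 54516) - 179455 = (-78 - 975 - 54516) - 179455 = -55569 - 179455 = -235024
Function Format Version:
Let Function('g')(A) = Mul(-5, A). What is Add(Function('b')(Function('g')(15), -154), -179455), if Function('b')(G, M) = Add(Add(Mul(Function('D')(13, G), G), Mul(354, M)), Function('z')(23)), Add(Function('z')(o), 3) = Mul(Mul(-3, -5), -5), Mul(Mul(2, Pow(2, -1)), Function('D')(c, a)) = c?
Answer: -235024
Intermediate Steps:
Function('D')(c, a) = c
Function('z')(o) = -78 (Function('z')(o) = Add(-3, Mul(Mul(-3, -5), -5)) = Add(-3, Mul(15, -5)) = Add(-3, -75) = -78)
Function('b')(G, M) = Add(-78, Mul(13, G), Mul(354, M)) (Function('b')(G, M) = Add(Add(Mul(13, G), Mul(354, M)), -78) = Add(-78, Mul(13, G), Mul(354, M)))
Add(Function('b')(Function('g')(15), -154), -179455) = Add(Add(-78, Mul(13, Mul(-5, 15)), Mul(354, -154)), -179455) = Add(Add(-78, Mul(13, -75), -54516), -179455) = Add(Add(-78, -975, -54516), -179455) = Add(-55569, -179455) = -235024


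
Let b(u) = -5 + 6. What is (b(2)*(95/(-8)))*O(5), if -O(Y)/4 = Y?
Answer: 475/2 ≈ 237.50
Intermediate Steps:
O(Y) = -4*Y
b(u) = 1
(b(2)*(95/(-8)))*O(5) = (1*(95/(-8)))*(-4*5) = (1*(95*(-⅛)))*(-20) = (1*(-95/8))*(-20) = -95/8*(-20) = 475/2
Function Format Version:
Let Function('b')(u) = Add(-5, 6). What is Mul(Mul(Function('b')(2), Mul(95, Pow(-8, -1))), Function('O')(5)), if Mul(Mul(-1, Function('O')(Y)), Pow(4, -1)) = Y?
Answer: Rational(475, 2) ≈ 237.50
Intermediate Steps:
Function('O')(Y) = Mul(-4, Y)
Function('b')(u) = 1
Mul(Mul(Function('b')(2), Mul(95, Pow(-8, -1))), Function('O')(5)) = Mul(Mul(1, Mul(95, Pow(-8, -1))), Mul(-4, 5)) = Mul(Mul(1, Mul(95, Rational(-1, 8))), -20) = Mul(Mul(1, Rational(-95, 8)), -20) = Mul(Rational(-95, 8), -20) = Rational(475, 2)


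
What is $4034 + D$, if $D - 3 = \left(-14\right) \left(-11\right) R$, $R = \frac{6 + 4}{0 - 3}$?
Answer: $\frac{10571}{3} \approx 3523.7$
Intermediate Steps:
$R = - \frac{10}{3}$ ($R = \frac{10}{-3} = 10 \left(- \frac{1}{3}\right) = - \frac{10}{3} \approx -3.3333$)
$D = - \frac{1531}{3}$ ($D = 3 + \left(-14\right) \left(-11\right) \left(- \frac{10}{3}\right) = 3 + 154 \left(- \frac{10}{3}\right) = 3 - \frac{1540}{3} = - \frac{1531}{3} \approx -510.33$)
$4034 + D = 4034 - \frac{1531}{3} = \frac{10571}{3}$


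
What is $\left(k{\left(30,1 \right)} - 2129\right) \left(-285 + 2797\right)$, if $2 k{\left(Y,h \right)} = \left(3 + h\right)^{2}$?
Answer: $-5327952$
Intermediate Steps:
$k{\left(Y,h \right)} = \frac{\left(3 + h\right)^{2}}{2}$
$\left(k{\left(30,1 \right)} - 2129\right) \left(-285 + 2797\right) = \left(\frac{\left(3 + 1\right)^{2}}{2} - 2129\right) \left(-285 + 2797\right) = \left(\frac{4^{2}}{2} - 2129\right) 2512 = \left(\frac{1}{2} \cdot 16 - 2129\right) 2512 = \left(8 - 2129\right) 2512 = \left(-2121\right) 2512 = -5327952$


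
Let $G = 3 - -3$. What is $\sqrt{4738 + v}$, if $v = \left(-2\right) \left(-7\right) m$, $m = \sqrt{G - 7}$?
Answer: $\sqrt{4738 + 14 i} \approx 68.833 + 0.102 i$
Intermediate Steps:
$G = 6$ ($G = 3 + 3 = 6$)
$m = i$ ($m = \sqrt{6 - 7} = \sqrt{-1} = i \approx 1.0 i$)
$v = 14 i$ ($v = \left(-2\right) \left(-7\right) i = 14 i \approx 14.0 i$)
$\sqrt{4738 + v} = \sqrt{4738 + 14 i}$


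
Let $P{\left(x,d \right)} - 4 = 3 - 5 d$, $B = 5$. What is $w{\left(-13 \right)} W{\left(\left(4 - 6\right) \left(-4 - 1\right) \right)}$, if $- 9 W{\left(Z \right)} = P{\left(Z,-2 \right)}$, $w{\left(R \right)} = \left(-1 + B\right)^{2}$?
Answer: $- \frac{272}{9} \approx -30.222$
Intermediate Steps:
$w{\left(R \right)} = 16$ ($w{\left(R \right)} = \left(-1 + 5\right)^{2} = 4^{2} = 16$)
$P{\left(x,d \right)} = 7 - 5 d$ ($P{\left(x,d \right)} = 4 - \left(-3 + 5 d\right) = 7 - 5 d$)
$W{\left(Z \right)} = - \frac{17}{9}$ ($W{\left(Z \right)} = - \frac{7 - -10}{9} = - \frac{7 + 10}{9} = \left(- \frac{1}{9}\right) 17 = - \frac{17}{9}$)
$w{\left(-13 \right)} W{\left(\left(4 - 6\right) \left(-4 - 1\right) \right)} = 16 \left(- \frac{17}{9}\right) = - \frac{272}{9}$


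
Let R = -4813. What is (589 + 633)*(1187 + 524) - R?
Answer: 2095655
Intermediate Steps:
(589 + 633)*(1187 + 524) - R = (589 + 633)*(1187 + 524) - 1*(-4813) = 1222*1711 + 4813 = 2090842 + 4813 = 2095655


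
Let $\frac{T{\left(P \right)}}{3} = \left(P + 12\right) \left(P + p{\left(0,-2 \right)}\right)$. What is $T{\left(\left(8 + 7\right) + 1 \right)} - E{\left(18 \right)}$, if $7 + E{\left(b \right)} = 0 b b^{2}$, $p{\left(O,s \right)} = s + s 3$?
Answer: $679$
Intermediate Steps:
$p{\left(O,s \right)} = 4 s$ ($p{\left(O,s \right)} = s + 3 s = 4 s$)
$T{\left(P \right)} = 3 \left(-8 + P\right) \left(12 + P\right)$ ($T{\left(P \right)} = 3 \left(P + 12\right) \left(P + 4 \left(-2\right)\right) = 3 \left(12 + P\right) \left(P - 8\right) = 3 \left(12 + P\right) \left(-8 + P\right) = 3 \left(-8 + P\right) \left(12 + P\right)$)
$E{\left(b \right)} = -7$ ($E{\left(b \right)} = -7 + 0 b b^{2} = -7 + 0 b^{2} = -7 + 0 = -7$)
$T{\left(\left(8 + 7\right) + 1 \right)} - E{\left(18 \right)} = \left(-288 + 3 \left(\left(8 + 7\right) + 1\right)^{2} + 12 \left(\left(8 + 7\right) + 1\right)\right) - -7 = \left(-288 + 3 \left(15 + 1\right)^{2} + 12 \left(15 + 1\right)\right) + 7 = \left(-288 + 3 \cdot 16^{2} + 12 \cdot 16\right) + 7 = \left(-288 + 3 \cdot 256 + 192\right) + 7 = \left(-288 + 768 + 192\right) + 7 = 672 + 7 = 679$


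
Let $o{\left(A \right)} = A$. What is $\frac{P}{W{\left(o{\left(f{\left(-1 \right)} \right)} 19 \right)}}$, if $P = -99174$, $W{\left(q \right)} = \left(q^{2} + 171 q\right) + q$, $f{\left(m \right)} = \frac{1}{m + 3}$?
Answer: $- \frac{132232}{2299} \approx -57.517$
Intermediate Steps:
$f{\left(m \right)} = \frac{1}{3 + m}$
$W{\left(q \right)} = q^{2} + 172 q$
$\frac{P}{W{\left(o{\left(f{\left(-1 \right)} \right)} 19 \right)}} = - \frac{99174}{\frac{1}{3 - 1} \cdot 19 \left(172 + \frac{1}{3 - 1} \cdot 19\right)} = - \frac{99174}{\frac{1}{2} \cdot 19 \left(172 + \frac{1}{2} \cdot 19\right)} = - \frac{99174}{\frac{19}{2} \left(172 + \frac{19}{2}\right)} = - \frac{99174}{\frac{19}{2} \cdot \frac{363}{2}} = - \frac{99174}{\frac{6897}{4}} = \left(-99174\right) \frac{4}{6897} = - \frac{132232}{2299}$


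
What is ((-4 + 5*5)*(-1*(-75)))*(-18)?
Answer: -28350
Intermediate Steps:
((-4 + 5*5)*(-1*(-75)))*(-18) = ((-4 + 25)*75)*(-18) = (21*75)*(-18) = 1575*(-18) = -28350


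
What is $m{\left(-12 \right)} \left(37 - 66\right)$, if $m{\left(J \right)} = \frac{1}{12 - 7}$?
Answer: $- \frac{29}{5} \approx -5.8$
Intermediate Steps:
$m{\left(J \right)} = \frac{1}{5}$
$m{\left(-12 \right)} \left(37 - 66\right) = \frac{37 - 66}{5} = \frac{1}{5} \left(-29\right) = - \frac{29}{5}$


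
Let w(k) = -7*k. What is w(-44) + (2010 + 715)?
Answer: 3033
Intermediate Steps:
w(-44) + (2010 + 715) = -7*(-44) + (2010 + 715) = 308 + 2725 = 3033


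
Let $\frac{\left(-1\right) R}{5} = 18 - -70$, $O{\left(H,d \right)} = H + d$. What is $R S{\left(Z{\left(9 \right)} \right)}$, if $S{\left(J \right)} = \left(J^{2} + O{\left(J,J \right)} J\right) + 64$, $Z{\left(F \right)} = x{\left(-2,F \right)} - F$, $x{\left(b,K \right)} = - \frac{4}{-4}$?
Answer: $-112640$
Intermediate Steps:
$x{\left(b,K \right)} = 1$ ($x{\left(b,K \right)} = \left(-4\right) \left(- \frac{1}{4}\right) = 1$)
$Z{\left(F \right)} = 1 - F$
$R = -440$ ($R = - 5 \left(18 - -70\right) = - 5 \left(18 + 70\right) = \left(-5\right) 88 = -440$)
$S{\left(J \right)} = 64 + 3 J^{2}$ ($S{\left(J \right)} = \left(J^{2} + \left(J + J\right) J\right) + 64 = \left(J^{2} + 2 J J\right) + 64 = \left(J^{2} + 2 J^{2}\right) + 64 = 3 J^{2} + 64 = 64 + 3 J^{2}$)
$R S{\left(Z{\left(9 \right)} \right)} = - 440 \left(64 + 3 \left(1 - 9\right)^{2}\right) = - 440 \left(64 + 3 \left(-8\right)^{2}\right) = - 440 \left(64 + 3 \cdot 64\right) = - 440 \left(64 + 192\right) = \left(-440\right) 256 = -112640$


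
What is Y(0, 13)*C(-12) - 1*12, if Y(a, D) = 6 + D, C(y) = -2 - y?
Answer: 178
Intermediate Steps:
Y(0, 13)*C(-12) - 1*12 = (6 + 13)*(-2 - 1*(-12)) - 1*12 = 19*(-2 + 12) - 12 = 19*10 - 12 = 190 - 12 = 178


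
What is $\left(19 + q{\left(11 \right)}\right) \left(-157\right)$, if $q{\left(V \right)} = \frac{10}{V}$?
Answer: $- \frac{34383}{11} \approx -3125.7$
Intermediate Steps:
$\left(19 + q{\left(11 \right)}\right) \left(-157\right) = \left(19 + \frac{10}{11}\right) \left(-157\right) = \frac{219}{11} \left(-157\right) = - \frac{34383}{11}$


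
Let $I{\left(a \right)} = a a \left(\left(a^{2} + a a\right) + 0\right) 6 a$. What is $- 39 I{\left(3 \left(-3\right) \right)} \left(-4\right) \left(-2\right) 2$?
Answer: $442158912$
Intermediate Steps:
$I{\left(a \right)} = 12 a^{5}$ ($I{\left(a \right)} = a a \left(\left(a^{2} + a^{2}\right) + 0\right) 6 a = a a \left(2 a^{2} + 0\right) 6 a = a a 2 a^{2} \cdot 6 a = a 2 a^{3} \cdot 6 a = a 12 a^{3} a = 12 a^{4} a = 12 a^{5}$)
$- 39 I{\left(3 \left(-3\right) \right)} \left(-4\right) \left(-2\right) 2 = - 39 \cdot 12 \left(3 \left(-3\right)\right)^{5} \left(-4\right) \left(-2\right) 2 = - 39 \cdot 12 \left(-9\right)^{5} \cdot 8 \cdot 2 = - 39 \cdot 12 \left(-59049\right) 16 = \left(-39\right) \left(-708588\right) 16 = 27634932 \cdot 16 = 442158912$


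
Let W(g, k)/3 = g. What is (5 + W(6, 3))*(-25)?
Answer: -575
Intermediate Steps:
W(g, k) = 3*g
(5 + W(6, 3))*(-25) = (5 + 3*6)*(-25) = (5 + 18)*(-25) = 23*(-25) = -575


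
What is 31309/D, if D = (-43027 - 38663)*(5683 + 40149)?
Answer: -31309/3744016080 ≈ -8.3624e-6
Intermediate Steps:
D = -3744016080 (D = -81690*45832 = -3744016080)
31309/D = 31309/(-3744016080) = 31309*(-1/3744016080) = -31309/3744016080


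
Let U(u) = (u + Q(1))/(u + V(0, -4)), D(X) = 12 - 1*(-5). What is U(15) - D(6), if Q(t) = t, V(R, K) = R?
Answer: -239/15 ≈ -15.933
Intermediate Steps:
D(X) = 17 (D(X) = 12 + 5 = 17)
U(u) = (1 + u)/u (U(u) = (u + 1)/(u + 0) = (1 + u)/u)
U(15) - D(6) = (1 + 15)/15 - 1*17 = (1/15)*16 - 17 = 16/15 - 17 = -239/15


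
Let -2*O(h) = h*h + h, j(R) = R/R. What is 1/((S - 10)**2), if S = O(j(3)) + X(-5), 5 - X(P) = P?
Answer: 1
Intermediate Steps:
X(P) = 5 - P
j(R) = 1
O(h) = -h/2 - h**2/2 (O(h) = -(h*h + h)/2 = -(h**2 + h)/2 = -(h + h**2)/2 = -h/2 - h**2/2)
S = 9 (S = -1/2*1*(1 + 1) + (5 - 1*(-5)) = -1/2*1*2 + (5 + 5) = -1 + 10 = 9)
1/((S - 10)**2) = 1/((9 - 10)**2) = 1/((-1)**2) = 1/1 = 1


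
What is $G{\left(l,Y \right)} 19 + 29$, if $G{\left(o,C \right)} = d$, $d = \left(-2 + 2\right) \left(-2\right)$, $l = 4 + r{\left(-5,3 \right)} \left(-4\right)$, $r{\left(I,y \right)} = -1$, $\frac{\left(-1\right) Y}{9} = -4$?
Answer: $29$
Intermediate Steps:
$Y = 36$ ($Y = \left(-9\right) \left(-4\right) = 36$)
$l = 8$ ($l = 4 - -4 = 4 + 4 = 8$)
$d = 0$ ($d = 0 \left(-2\right) = 0$)
$G{\left(o,C \right)} = 0$
$G{\left(l,Y \right)} 19 + 29 = 0 \cdot 19 + 29 = 0 + 29 = 29$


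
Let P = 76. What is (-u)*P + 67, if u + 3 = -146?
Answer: 11391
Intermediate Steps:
u = -149 (u = -3 - 146 = -149)
(-u)*P + 67 = -1*(-149)*76 + 67 = 149*76 + 67 = 11324 + 67 = 11391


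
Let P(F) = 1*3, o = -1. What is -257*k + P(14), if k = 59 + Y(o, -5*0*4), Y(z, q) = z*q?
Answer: -15160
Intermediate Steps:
Y(z, q) = q*z
P(F) = 3
k = 59 (k = 59 + (-5*0*4)*(-1) = 59 + (0*4)*(-1) = 59 + 0*(-1) = 59 + 0 = 59)
-257*k + P(14) = -257*59 + 3 = -15163 + 3 = -15160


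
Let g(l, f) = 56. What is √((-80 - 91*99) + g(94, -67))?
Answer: I*√9033 ≈ 95.042*I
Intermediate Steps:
√((-80 - 91*99) + g(94, -67)) = √((-80 - 91*99) + 56) = √((-80 - 9009) + 56) = √(-9089 + 56) = √(-9033) = I*√9033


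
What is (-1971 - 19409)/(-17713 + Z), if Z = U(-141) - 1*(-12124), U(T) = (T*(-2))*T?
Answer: 21380/45351 ≈ 0.47143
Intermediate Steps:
U(T) = -2*T² (U(T) = (-2*T)*T = -2*T²)
Z = -27638 (Z = -2*(-141)² - 1*(-12124) = -2*19881 + 12124 = -39762 + 12124 = -27638)
(-1971 - 19409)/(-17713 + Z) = (-1971 - 19409)/(-17713 - 27638) = -21380/(-45351) = -21380*(-1/45351) = 21380/45351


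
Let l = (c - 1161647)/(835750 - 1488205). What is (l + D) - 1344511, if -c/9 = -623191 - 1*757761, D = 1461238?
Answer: 76147847864/652455 ≈ 1.1671e+5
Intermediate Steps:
c = 12428568 (c = -9*(-623191 - 1*757761) = -9*(-623191 - 757761) = -9*(-1380952) = 12428568)
l = -11266921/652455 (l = (12428568 - 1161647)/(835750 - 1488205) = 11266921/(-652455) = 11266921*(-1/652455) = -11266921/652455 ≈ -17.268)
(l + D) - 1344511 = (-11266921/652455 + 1461238) - 1344511 = 953380772369/652455 - 1344511 = 76147847864/652455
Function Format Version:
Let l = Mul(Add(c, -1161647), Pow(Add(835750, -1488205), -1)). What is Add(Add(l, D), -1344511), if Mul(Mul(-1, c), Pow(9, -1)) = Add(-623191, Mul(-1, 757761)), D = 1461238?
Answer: Rational(76147847864, 652455) ≈ 1.1671e+5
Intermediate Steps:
c = 12428568 (c = Mul(-9, Add(-623191, Mul(-1, 757761))) = Mul(-9, Add(-623191, -757761)) = Mul(-9, -1380952) = 12428568)
l = Rational(-11266921, 652455) (l = Mul(Add(12428568, -1161647), Pow(Add(835750, -1488205), -1)) = Mul(11266921, Pow(-652455, -1)) = Mul(11266921, Rational(-1, 652455)) = Rational(-11266921, 652455) ≈ -17.268)
Add(Add(l, D), -1344511) = Add(Add(Rational(-11266921, 652455), 1461238), -1344511) = Add(Rational(953380772369, 652455), -1344511) = Rational(76147847864, 652455)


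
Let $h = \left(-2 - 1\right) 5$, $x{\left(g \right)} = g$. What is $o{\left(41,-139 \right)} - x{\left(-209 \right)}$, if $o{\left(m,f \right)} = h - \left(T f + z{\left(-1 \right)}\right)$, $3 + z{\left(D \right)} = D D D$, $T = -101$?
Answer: $-13841$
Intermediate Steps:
$z{\left(D \right)} = -3 + D^{3}$ ($z{\left(D \right)} = -3 + D D D = -3 + D^{2} D = -3 + D^{3}$)
$h = -15$ ($h = \left(-3\right) 5 = -15$)
$o{\left(m,f \right)} = -11 + 101 f$ ($o{\left(m,f \right)} = -15 - \left(- 101 f - \left(3 - \left(-1\right)^{3}\right)\right) = -15 - \left(- 101 f - 4\right) = -15 - \left(-4 - 101 f\right) = -15 + \left(4 + 101 f\right) = -11 + 101 f$)
$o{\left(41,-139 \right)} - x{\left(-209 \right)} = \left(-11 + 101 \left(-139\right)\right) - -209 = \left(-11 - 14039\right) + 209 = -14050 + 209 = -13841$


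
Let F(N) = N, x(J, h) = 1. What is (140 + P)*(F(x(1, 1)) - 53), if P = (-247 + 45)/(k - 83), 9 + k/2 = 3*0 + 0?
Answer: -7384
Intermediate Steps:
k = -18 (k = -18 + 2*(3*0 + 0) = -18 + 2*(0 + 0) = -18 + 2*0 = -18 + 0 = -18)
P = 2 (P = (-247 + 45)/(-18 - 83) = -202/(-101) = -202*(-1/101) = 2)
(140 + P)*(F(x(1, 1)) - 53) = (140 + 2)*(1 - 53) = 142*(-52) = -7384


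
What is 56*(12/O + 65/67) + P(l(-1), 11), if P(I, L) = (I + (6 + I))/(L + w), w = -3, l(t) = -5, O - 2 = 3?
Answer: 126113/670 ≈ 188.23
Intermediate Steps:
O = 5 (O = 2 + 3 = 5)
P(I, L) = (6 + 2*I)/(-3 + L) (P(I, L) = (I + (6 + I))/(L - 3) = (6 + 2*I)/(-3 + L))
56*(12/O + 65/67) + P(l(-1), 11) = 56*(12/5 + 65/67) + 2*(3 - 5)/(-3 + 11) = 56*(12*(1/5) + 65*(1/67)) + 2*(-2)/8 = 56*(12/5 + 65/67) + 2*(1/8)*(-2) = 56*(1129/335) - 1/2 = 63224/335 - 1/2 = 126113/670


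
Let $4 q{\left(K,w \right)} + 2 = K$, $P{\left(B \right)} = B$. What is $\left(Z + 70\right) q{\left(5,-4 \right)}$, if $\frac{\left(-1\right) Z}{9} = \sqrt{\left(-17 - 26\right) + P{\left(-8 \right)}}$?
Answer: $\frac{105}{2} - \frac{27 i \sqrt{51}}{4} \approx 52.5 - 48.205 i$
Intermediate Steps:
$q{\left(K,w \right)} = - \frac{1}{2} + \frac{K}{4}$
$Z = - 9 i \sqrt{51}$ ($Z = - 9 \sqrt{\left(-17 - 26\right) - 8} = - 9 \sqrt{-43 - 8} = - 9 \sqrt{-51} = - 9 i \sqrt{51} \approx - 64.273 i$)
$\left(Z + 70\right) q{\left(5,-4 \right)} = \left(- 9 i \sqrt{51} + 70\right) \left(- \frac{1}{2} + \frac{1}{4} \cdot 5\right) = \left(70 - 9 i \sqrt{51}\right) \left(- \frac{1}{2} + \frac{5}{4}\right) = \left(70 - 9 i \sqrt{51}\right) \frac{3}{4} = \frac{105}{2} - \frac{27 i \sqrt{51}}{4}$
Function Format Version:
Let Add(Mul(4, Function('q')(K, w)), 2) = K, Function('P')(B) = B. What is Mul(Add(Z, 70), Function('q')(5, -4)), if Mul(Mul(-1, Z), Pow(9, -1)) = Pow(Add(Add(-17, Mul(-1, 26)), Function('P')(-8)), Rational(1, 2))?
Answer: Add(Rational(105, 2), Mul(Rational(-27, 4), I, Pow(51, Rational(1, 2)))) ≈ Add(52.500, Mul(-48.205, I))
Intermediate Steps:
Function('q')(K, w) = Add(Rational(-1, 2), Mul(Rational(1, 4), K))
Z = Mul(-9, I, Pow(51, Rational(1, 2))) (Z = Mul(-9, Pow(Add(Add(-17, Mul(-1, 26)), -8), Rational(1, 2))) = Mul(-9, Pow(Add(Add(-17, -26), -8), Rational(1, 2))) = Mul(-9, Pow(Add(-43, -8), Rational(1, 2))) = Mul(-9, Pow(-51, Rational(1, 2))) = Mul(-9, Mul(I, Pow(51, Rational(1, 2)))) = Mul(-9, I, Pow(51, Rational(1, 2))) ≈ Mul(-64.273, I))
Mul(Add(Z, 70), Function('q')(5, -4)) = Mul(Add(Mul(-9, I, Pow(51, Rational(1, 2))), 70), Add(Rational(-1, 2), Mul(Rational(1, 4), 5))) = Mul(Add(70, Mul(-9, I, Pow(51, Rational(1, 2)))), Add(Rational(-1, 2), Rational(5, 4))) = Mul(Add(70, Mul(-9, I, Pow(51, Rational(1, 2)))), Rational(3, 4)) = Add(Rational(105, 2), Mul(Rational(-27, 4), I, Pow(51, Rational(1, 2))))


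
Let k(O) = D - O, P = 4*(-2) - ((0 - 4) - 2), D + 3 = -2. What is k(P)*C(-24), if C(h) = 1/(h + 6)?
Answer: 1/6 ≈ 0.16667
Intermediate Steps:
D = -5 (D = -3 - 2 = -5)
C(h) = 1/(6 + h)
P = -2 (P = -8 - (-4 - 2) = -8 - 1*(-6) = -8 + 6 = -2)
k(O) = -5 - O
k(P)*C(-24) = (-5 - 1*(-2))/(6 - 24) = (-5 + 2)/(-18) = -3*(-1/18) = 1/6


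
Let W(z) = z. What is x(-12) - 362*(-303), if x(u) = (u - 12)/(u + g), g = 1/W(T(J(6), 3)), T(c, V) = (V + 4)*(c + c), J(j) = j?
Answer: 110455818/1007 ≈ 1.0969e+5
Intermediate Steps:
T(c, V) = 2*c*(4 + V) (T(c, V) = (4 + V)*(2*c) = 2*c*(4 + V))
g = 1/84 (g = 1/(2*6*(4 + 3)) = 1/(2*6*7) = 1/84 ≈ 0.011905)
x(u) = (-12 + u)/(1/84 + u) (x(u) = (u - 12)/(u + 1/84) = (-12 + u)/(1/84 + u))
x(-12) - 362*(-303) = 84*(-12 - 12)/(1 + 84*(-12)) - 362*(-303) = 84*(-24)/(1 - 1008) + 109686 = 84*(-24)/(-1007) + 109686 = 84*(-1/1007)*(-24) + 109686 = 2016/1007 + 109686 = 110455818/1007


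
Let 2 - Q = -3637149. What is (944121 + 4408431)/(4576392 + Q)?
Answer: 5352552/8213543 ≈ 0.65167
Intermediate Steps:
Q = 3637151 (Q = 2 - 1*(-3637149) = 2 + 3637149 = 3637151)
(944121 + 4408431)/(4576392 + Q) = (944121 + 4408431)/(4576392 + 3637151) = 5352552/8213543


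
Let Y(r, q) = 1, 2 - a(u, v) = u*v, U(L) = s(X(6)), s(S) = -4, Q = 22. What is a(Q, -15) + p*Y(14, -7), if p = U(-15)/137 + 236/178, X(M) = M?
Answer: 4063886/12193 ≈ 333.30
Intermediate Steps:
U(L) = -4
a(u, v) = 2 - u*v
p = 15810/12193 (p = -4/137 + 236/178 = -4*1/137 + 236*(1/178) = -4/137 + 118/89 = 15810/12193 ≈ 1.2966)
a(Q, -15) + p*Y(14, -7) = (2 - 1*22*(-15)) + (15810/12193)*1 = (2 + 330) + 15810/12193 = 332 + 15810/12193 = 4063886/12193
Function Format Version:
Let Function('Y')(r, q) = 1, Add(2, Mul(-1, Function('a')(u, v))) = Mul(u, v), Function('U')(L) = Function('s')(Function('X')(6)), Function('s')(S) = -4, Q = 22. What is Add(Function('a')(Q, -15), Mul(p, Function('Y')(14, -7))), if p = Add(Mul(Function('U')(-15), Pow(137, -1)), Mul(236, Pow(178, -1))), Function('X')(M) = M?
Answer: Rational(4063886, 12193) ≈ 333.30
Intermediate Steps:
Function('U')(L) = -4
Function('a')(u, v) = Add(2, Mul(-1, u, v)) (Function('a')(u, v) = Add(2, Mul(-1, Mul(u, v))) = Add(2, Mul(-1, u, v)))
p = Rational(15810, 12193) (p = Add(Mul(-4, Pow(137, -1)), Mul(236, Pow(178, -1))) = Add(Mul(-4, Rational(1, 137)), Mul(236, Rational(1, 178))) = Add(Rational(-4, 137), Rational(118, 89)) = Rational(15810, 12193) ≈ 1.2966)
Add(Function('a')(Q, -15), Mul(p, Function('Y')(14, -7))) = Add(Add(2, Mul(-1, 22, -15)), Mul(Rational(15810, 12193), 1)) = Add(Add(2, 330), Rational(15810, 12193)) = Add(332, Rational(15810, 12193)) = Rational(4063886, 12193)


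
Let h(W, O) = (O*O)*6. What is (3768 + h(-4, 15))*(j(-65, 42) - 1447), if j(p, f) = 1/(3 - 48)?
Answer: -111087896/15 ≈ -7.4059e+6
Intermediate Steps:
j(p, f) = -1/45 (j(p, f) = 1/(-45) = -1/45)
h(W, O) = 6*O² (h(W, O) = O²*6 = 6*O²)
(3768 + h(-4, 15))*(j(-65, 42) - 1447) = (3768 + 6*15²)*(-1/45 - 1447) = (3768 + 6*225)*(-65116/45) = (3768 + 1350)*(-65116/45) = 5118*(-65116/45) = -111087896/15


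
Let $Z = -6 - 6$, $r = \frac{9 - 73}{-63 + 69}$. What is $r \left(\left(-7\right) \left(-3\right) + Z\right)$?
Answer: $-96$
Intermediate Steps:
$r = - \frac{32}{3}$ ($r = - \frac{64}{6} = \left(-64\right) \frac{1}{6} = - \frac{32}{3} \approx -10.667$)
$Z = -12$ ($Z = -6 - 6 = -12$)
$r \left(\left(-7\right) \left(-3\right) + Z\right) = - \frac{32 \left(\left(-7\right) \left(-3\right) - 12\right)}{3} = - \frac{32 \left(21 - 12\right)}{3} = \left(- \frac{32}{3}\right) 9 = -96$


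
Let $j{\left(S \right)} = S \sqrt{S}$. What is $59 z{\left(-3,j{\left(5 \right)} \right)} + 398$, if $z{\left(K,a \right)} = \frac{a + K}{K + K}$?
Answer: $\frac{855}{2} - \frac{295 \sqrt{5}}{6} \approx 317.56$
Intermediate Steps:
$j{\left(S \right)} = S^{\frac{3}{2}}$
$z{\left(K,a \right)} = \frac{K + a}{2 K}$
$59 z{\left(-3,j{\left(5 \right)} \right)} + 398 = 59 \frac{-3 + 5^{\frac{3}{2}}}{2 \left(-3\right)} + 398 = 59 \cdot \frac{1}{2} \left(- \frac{1}{3}\right) \left(-3 + 5 \sqrt{5}\right) + 398 = 59 \left(\frac{1}{2} - \frac{5 \sqrt{5}}{6}\right) + 398 = \left(\frac{59}{2} - \frac{295 \sqrt{5}}{6}\right) + 398 = \frac{855}{2} - \frac{295 \sqrt{5}}{6}$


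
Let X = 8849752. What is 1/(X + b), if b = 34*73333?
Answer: 1/11343074 ≈ 8.8159e-8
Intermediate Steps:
b = 2493322
1/(X + b) = 1/(8849752 + 2493322) = 1/11343074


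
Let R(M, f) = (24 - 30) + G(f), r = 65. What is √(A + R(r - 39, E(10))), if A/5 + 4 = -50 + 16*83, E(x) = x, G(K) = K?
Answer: √6374 ≈ 79.837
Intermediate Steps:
A = 6370 (A = -20 + 5*(-50 + 16*83) = -20 + 5*(-50 + 1328) = -20 + 5*1278 = -20 + 6390 = 6370)
R(M, f) = -6 + f (R(M, f) = (24 - 30) + f = -6 + f)
√(A + R(r - 39, E(10))) = √(6370 + (-6 + 10)) = √(6370 + 4) = √6374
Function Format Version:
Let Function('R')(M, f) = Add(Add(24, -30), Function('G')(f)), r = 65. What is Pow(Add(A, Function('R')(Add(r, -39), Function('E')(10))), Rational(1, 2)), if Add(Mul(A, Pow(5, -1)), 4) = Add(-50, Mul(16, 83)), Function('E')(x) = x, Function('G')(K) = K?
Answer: Pow(6374, Rational(1, 2)) ≈ 79.837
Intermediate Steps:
A = 6370 (A = Add(-20, Mul(5, Add(-50, Mul(16, 83)))) = Add(-20, Mul(5, Add(-50, 1328))) = Add(-20, Mul(5, 1278)) = Add(-20, 6390) = 6370)
Function('R')(M, f) = Add(-6, f) (Function('R')(M, f) = Add(Add(24, -30), f) = Add(-6, f))
Pow(Add(A, Function('R')(Add(r, -39), Function('E')(10))), Rational(1, 2)) = Pow(Add(6370, Add(-6, 10)), Rational(1, 2)) = Pow(Add(6370, 4), Rational(1, 2)) = Pow(6374, Rational(1, 2))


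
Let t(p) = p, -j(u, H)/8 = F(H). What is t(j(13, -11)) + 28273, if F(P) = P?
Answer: 28361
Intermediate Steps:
j(u, H) = -8*H
t(j(13, -11)) + 28273 = -8*(-11) + 28273 = 88 + 28273 = 28361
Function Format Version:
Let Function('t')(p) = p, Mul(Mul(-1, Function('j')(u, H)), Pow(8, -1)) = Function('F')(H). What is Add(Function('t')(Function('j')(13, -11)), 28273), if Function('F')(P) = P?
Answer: 28361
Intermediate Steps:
Function('j')(u, H) = Mul(-8, H)
Add(Function('t')(Function('j')(13, -11)), 28273) = Add(Mul(-8, -11), 28273) = Add(88, 28273) = 28361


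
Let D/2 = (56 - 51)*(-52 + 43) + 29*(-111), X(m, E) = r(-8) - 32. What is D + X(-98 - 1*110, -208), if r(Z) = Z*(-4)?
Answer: -6528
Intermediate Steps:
r(Z) = -4*Z
X(m, E) = 0 (X(m, E) = -4*(-8) - 32 = 32 - 32 = 0)
D = -6528 (D = 2*((56 - 51)*(-52 + 43) + 29*(-111)) = 2*(5*(-9) - 3219) = 2*(-45 - 3219) = 2*(-3264) = -6528)
D + X(-98 - 1*110, -208) = -6528 + 0 = -6528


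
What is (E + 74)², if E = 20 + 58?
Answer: 23104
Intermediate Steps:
E = 78
(E + 74)² = (78 + 74)² = 152² = 23104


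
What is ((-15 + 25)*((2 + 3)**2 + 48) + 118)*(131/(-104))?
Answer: -13886/13 ≈ -1068.2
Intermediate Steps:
((-15 + 25)*((2 + 3)**2 + 48) + 118)*(131/(-104)) = (10*(5**2 + 48) + 118)*(131*(-1/104)) = (10*(25 + 48) + 118)*(-131/104) = (10*73 + 118)*(-131/104) = (730 + 118)*(-131/104) = 848*(-131/104) = -13886/13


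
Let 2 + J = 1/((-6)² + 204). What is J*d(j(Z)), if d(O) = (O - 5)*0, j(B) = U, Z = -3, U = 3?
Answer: 0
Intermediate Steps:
j(B) = 3
J = -479/240 (J = -2 + 1/((-6)² + 204) = -2 + 1/(36 + 204) = -2 + 1/240 = -479/240 ≈ -1.9958)
d(O) = 0 (d(O) = (-5 + O)*0 = 0)
J*d(j(Z)) = -479/240*0 = 0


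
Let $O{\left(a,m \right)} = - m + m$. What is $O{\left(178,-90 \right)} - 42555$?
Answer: $-42555$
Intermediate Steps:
$O{\left(a,m \right)} = 0$
$O{\left(178,-90 \right)} - 42555 = 0 - 42555 = -42555$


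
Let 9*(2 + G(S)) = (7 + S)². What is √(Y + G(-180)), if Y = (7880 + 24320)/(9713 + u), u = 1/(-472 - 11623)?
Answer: √11478362641883534131/58739367 ≈ 57.678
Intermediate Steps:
u = -1/12095 (u = 1/(-12095) = -1/12095 ≈ -8.2679e-5)
G(S) = -2 + (7 + S)²/9
Y = 194729500/58739367 (Y = (7880 + 24320)/(9713 - 1/12095) = 32200/(117478734/12095) = 32200*(12095/117478734) = 194729500/58739367 ≈ 3.3151)
√(Y + G(-180)) = √(194729500/58739367 + (-2 + (7 - 180)²/9)) = √(194729500/58739367 + (-2 + (⅑)*(-173)²)) = √(194729500/58739367 + (-2 + (⅑)*29929)) = √(194729500/58739367 + (-2 + 29929/9)) = √(194729500/58739367 + 29911/9) = √(586235257279/176218101) = √11478362641883534131/58739367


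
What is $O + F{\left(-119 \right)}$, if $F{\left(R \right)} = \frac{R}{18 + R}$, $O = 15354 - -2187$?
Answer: $\frac{1771760}{101} \approx 17542.0$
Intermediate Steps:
$O = 17541$ ($O = 15354 + 2187 = 17541$)
$O + F{\left(-119 \right)} = 17541 - \frac{119}{18 - 119} = 17541 - \frac{119}{-101} = 17541 - - \frac{119}{101} = 17541 + \frac{119}{101} = \frac{1771760}{101}$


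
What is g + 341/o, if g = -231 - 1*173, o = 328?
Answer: -132171/328 ≈ -402.96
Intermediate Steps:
g = -404 (g = -231 - 173 = -404)
g + 341/o = -404 + 341/328 = -132171/328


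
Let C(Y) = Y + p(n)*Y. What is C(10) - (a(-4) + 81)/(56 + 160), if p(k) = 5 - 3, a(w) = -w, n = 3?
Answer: 6395/216 ≈ 29.606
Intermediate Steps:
p(k) = 2
C(Y) = 3*Y (C(Y) = Y + 2*Y = 3*Y)
C(10) - (a(-4) + 81)/(56 + 160) = 3*10 - (-1*(-4) + 81)/(56 + 160) = 30 - (4 + 81)/216 = 30 - 85/216 = 6395/216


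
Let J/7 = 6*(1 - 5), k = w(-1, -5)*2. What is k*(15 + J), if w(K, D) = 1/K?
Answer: 306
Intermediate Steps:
k = -2 (k = 2/(-1) = -1*2 = -2)
J = -168 (J = 7*(6*(1 - 5)) = 7*(6*(-4)) = 7*(-24) = -168)
k*(15 + J) = -2*(15 - 168) = -2*(-153) = 306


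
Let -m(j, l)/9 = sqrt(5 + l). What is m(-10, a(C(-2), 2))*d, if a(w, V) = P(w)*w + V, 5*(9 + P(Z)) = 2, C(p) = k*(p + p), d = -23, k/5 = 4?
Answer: 207*sqrt(695) ≈ 5457.1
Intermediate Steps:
k = 20 (k = 5*4 = 20)
C(p) = 40*p (C(p) = 20*(p + p) = 20*(2*p) = 40*p)
P(Z) = -43/5 (P(Z) = -9 + (1/5)*2 = -9 + 2/5 = -43/5)
a(w, V) = V - 43*w/5 (a(w, V) = -43*w/5 + V = V - 43*w/5)
m(j, l) = -9*sqrt(5 + l)
m(-10, a(C(-2), 2))*d = -9*sqrt(5 + (2 - 344*(-2)))*(-23) = -9*sqrt(5 + (2 - 43/5*(-80)))*(-23) = -9*sqrt(5 + (2 + 688))*(-23) = -9*sqrt(5 + 690)*(-23) = -9*sqrt(695)*(-23) = 207*sqrt(695)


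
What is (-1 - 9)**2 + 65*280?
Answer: 18300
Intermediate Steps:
(-1 - 9)**2 + 65*280 = (-10)**2 + 18200 = 100 + 18200 = 18300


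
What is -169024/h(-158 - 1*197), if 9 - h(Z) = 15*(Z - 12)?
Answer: -84512/2757 ≈ -30.654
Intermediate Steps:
h(Z) = 189 - 15*Z (h(Z) = 9 - 15*(Z - 12) = 9 - 15*(-12 + Z) = 9 - (-180 + 15*Z) = 9 + (180 - 15*Z) = 189 - 15*Z)
-169024/h(-158 - 1*197) = -169024/(189 - 15*(-158 - 1*197)) = -169024/(189 - 15*(-158 - 197)) = -169024/(189 - 15*(-355)) = -169024/(189 + 5325) = -169024/5514 = -169024*1/5514 = -84512/2757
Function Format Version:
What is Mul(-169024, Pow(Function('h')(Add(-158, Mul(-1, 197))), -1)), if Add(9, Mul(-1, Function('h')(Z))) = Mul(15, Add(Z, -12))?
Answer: Rational(-84512, 2757) ≈ -30.654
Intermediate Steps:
Function('h')(Z) = Add(189, Mul(-15, Z)) (Function('h')(Z) = Add(9, Mul(-1, Mul(15, Add(Z, -12)))) = Add(9, Mul(-1, Mul(15, Add(-12, Z)))) = Add(9, Mul(-1, Add(-180, Mul(15, Z)))) = Add(9, Add(180, Mul(-15, Z))) = Add(189, Mul(-15, Z)))
Mul(-169024, Pow(Function('h')(Add(-158, Mul(-1, 197))), -1)) = Mul(-169024, Pow(Add(189, Mul(-15, Add(-158, Mul(-1, 197)))), -1)) = Mul(-169024, Pow(Add(189, Mul(-15, Add(-158, -197))), -1)) = Mul(-169024, Pow(Add(189, Mul(-15, -355)), -1)) = Mul(-169024, Pow(Add(189, 5325), -1)) = Mul(-169024, Pow(5514, -1)) = Mul(-169024, Rational(1, 5514)) = Rational(-84512, 2757)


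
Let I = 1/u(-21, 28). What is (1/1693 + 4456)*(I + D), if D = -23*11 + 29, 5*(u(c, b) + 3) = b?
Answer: -21930434163/22009 ≈ -9.9643e+5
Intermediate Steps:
u(c, b) = -3 + b/5
I = 5/13 (I = 1/(-3 + (⅕)*28) = 1/(-3 + 28/5) = 1/(13/5) = 5/13 ≈ 0.38462)
D = -224 (D = -253 + 29 = -224)
(1/1693 + 4456)*(I + D) = (1/1693 + 4456)*(5/13 - 224) = (1/1693 + 4456)*(-2907/13) = (7544009/1693)*(-2907/13) = -21930434163/22009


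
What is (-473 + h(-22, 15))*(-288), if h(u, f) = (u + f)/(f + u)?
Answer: 135936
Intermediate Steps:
h(u, f) = 1 (h(u, f) = (f + u)/(f + u) = 1)
(-473 + h(-22, 15))*(-288) = (-473 + 1)*(-288) = -472*(-288) = 135936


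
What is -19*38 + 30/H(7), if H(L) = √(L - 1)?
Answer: -722 + 5*√6 ≈ -709.75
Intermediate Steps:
H(L) = √(-1 + L)
-19*38 + 30/H(7) = -19*38 + 30/(√(-1 + 7)) = -722 + 30/(√6) = -722 + 30*(√6/6) = -722 + 5*√6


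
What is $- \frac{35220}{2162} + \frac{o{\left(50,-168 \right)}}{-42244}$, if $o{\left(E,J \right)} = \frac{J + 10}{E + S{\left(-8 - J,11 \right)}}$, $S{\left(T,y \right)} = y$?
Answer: $- \frac{22689378221}{1392805802} \approx -16.29$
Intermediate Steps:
$o{\left(E,J \right)} = \frac{10 + J}{11 + E}$ ($o{\left(E,J \right)} = \frac{J + 10}{E + 11} = \frac{10 + J}{11 + E}$)
$- \frac{35220}{2162} + \frac{o{\left(50,-168 \right)}}{-42244} = - \frac{35220}{2162} + \frac{\frac{1}{11 + 50} \left(10 - 168\right)}{-42244} = \left(-35220\right) \frac{1}{2162} + \frac{1}{61} \left(-158\right) \left(- \frac{1}{42244}\right) = - \frac{17610}{1081} + \frac{1}{61} \left(-158\right) \left(- \frac{1}{42244}\right) = - \frac{17610}{1081} - - \frac{79}{1288442} = - \frac{17610}{1081} + \frac{79}{1288442} = - \frac{22689378221}{1392805802}$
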